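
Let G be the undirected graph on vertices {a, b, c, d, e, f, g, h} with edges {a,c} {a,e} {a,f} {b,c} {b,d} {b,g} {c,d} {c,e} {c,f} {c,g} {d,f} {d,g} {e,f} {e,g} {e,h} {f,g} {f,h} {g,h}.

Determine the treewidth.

A width-3 tree decomposition is:
Bags: B1 = {b, c, d, g}  B2 = {c, d, f, g}  B3 = {c, e, f, g}  B4 = {e, f, g, h}  B5 = {a, c, e, f}
Tree: B1–B2, B2–B3, B3–B4, B3–B5
Every bag has size at most 4, so the width is 4 − 1 = 3 and tw(G) ≤ 3. Conversely, {e, f, g, h} is a clique of size 4, and the vertices of any clique must share a bag in every tree decomposition; so some bag has ≥ 4 vertices and tw(G) ≥ 3. The upper and lower bounds meet at 3, so that is the treewidth.

3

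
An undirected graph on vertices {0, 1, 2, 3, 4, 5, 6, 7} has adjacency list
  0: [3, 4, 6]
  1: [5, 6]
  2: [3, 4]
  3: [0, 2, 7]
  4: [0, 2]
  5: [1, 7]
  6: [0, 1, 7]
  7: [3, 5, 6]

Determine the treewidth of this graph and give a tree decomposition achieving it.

Each bag holds 3 vertices, so the decomposition has width 2, which upper-bounds the treewidth. The edges 4–2–3–0–4 form a cycle, so G is not a tree and its treewidth is at least 2. Hence tw(G) = 2 exactly.

Treewidth 2.
One optimal decomposition is:
Bags: B1 = {0, 2, 4}  B2 = {0, 2, 3}  B3 = {0, 3, 6}  B4 = {3, 6, 7}  B5 = {1, 6, 7}  B6 = {1, 5, 7}
Tree: B1–B2, B2–B3, B3–B4, B4–B5, B5–B6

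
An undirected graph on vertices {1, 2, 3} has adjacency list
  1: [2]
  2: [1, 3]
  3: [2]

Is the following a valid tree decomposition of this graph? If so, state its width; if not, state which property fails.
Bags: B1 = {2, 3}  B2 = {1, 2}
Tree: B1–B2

Yes; width 1.

Checking the three conditions: (i) the bags cover all of {1, 2, 3}; (ii) for each edge, some bag contains both endpoints; (iii) the bags containing any fixed vertex form a subtree. All hold, so the decomposition is valid with width 2 − 1 = 1.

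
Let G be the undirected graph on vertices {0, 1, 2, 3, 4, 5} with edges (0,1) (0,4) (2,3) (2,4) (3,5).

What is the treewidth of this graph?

1

A width-1 tree decomposition is:
Bags: B1 = {0, 4}  B2 = {2, 4}  B3 = {2, 3}  B4 = {0, 1}  B5 = {3, 5}
Tree: B1–B2, B2–B3, B1–B4, B3–B5
Each bag holds 2 vertices, so the decomposition has width 1, which upper-bounds the treewidth. Since G has at least one edge (e.g. 0–4), it is not an edgeless graph, so tw(G) ≥ 1. Hence tw(G) = 1 exactly.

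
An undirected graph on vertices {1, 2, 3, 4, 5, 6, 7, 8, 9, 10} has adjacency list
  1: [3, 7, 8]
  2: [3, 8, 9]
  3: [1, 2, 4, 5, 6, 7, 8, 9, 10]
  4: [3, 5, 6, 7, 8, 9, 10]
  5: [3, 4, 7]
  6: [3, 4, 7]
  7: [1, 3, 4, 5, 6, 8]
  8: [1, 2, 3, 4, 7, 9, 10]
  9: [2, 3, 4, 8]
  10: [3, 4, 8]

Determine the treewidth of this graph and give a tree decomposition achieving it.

The largest bag has 4 vertices, giving width 3; this decomposition certifies tw(G) ≤ 3. On the other hand G contains the 4-clique {1, 3, 7, 8}. A clique must lie in a single bag of any decomposition, so no decomposition can have width below 3. Therefore the treewidth is 3.

Treewidth 3.
Bags: B1 = {3, 4, 5, 7}  B2 = {3, 4, 7, 8}  B3 = {3, 4, 8, 10}  B4 = {3, 4, 8, 9}  B5 = {1, 3, 7, 8}  B6 = {2, 3, 8, 9}  B7 = {3, 4, 6, 7}
Tree: B1–B2, B2–B3, B3–B4, B2–B5, B4–B6, B1–B7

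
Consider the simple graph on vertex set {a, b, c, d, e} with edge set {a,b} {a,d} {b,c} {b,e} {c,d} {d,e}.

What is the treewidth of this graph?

2

A width-2 tree decomposition is:
Bags: B1 = {a, b, d}  B2 = {b, d, e}  B3 = {b, c, d}
Tree: B1–B2, B2–B3
Each bag holds 3 vertices, so the decomposition has width 2, which upper-bounds the treewidth. The edges d–a–b–e–d form a cycle, so G is not a tree and its treewidth is at least 2. Combining the bounds, tw(G) = 2.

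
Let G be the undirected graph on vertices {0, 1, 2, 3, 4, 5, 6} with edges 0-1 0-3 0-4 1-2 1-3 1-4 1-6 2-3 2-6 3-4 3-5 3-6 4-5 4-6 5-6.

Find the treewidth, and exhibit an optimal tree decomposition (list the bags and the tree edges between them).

Every bag has size at most 4, so the width is 4 − 1 = 3 and tw(G) ≤ 3. For the lower bound, the 4 vertices {1, 2, 3, 6} are pairwise adjacent, and any tree decomposition puts a clique entirely inside one bag — forcing width ≥ 3. Combining the bounds, tw(G) = 3.

Treewidth 3.
One such decomposition:
Bags: B1 = {1, 3, 4, 6}  B2 = {1, 2, 3, 6}  B3 = {3, 4, 5, 6}  B4 = {0, 1, 3, 4}
Tree: B1–B2, B1–B3, B1–B4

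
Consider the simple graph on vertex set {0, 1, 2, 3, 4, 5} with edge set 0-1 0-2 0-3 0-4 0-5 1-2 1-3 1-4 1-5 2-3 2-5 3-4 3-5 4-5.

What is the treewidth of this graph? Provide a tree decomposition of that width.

The largest bag has 5 vertices, giving width 4; this decomposition certifies tw(G) ≤ 4. Conversely, {0, 1, 2, 3, 5} is a clique of size 5, and the vertices of any clique must share a bag in every tree decomposition; so some bag has ≥ 5 vertices and tw(G) ≥ 4. Therefore the treewidth is 4.

Treewidth 4.
One optimal decomposition is:
Bags: B1 = {0, 1, 3, 4, 5}  B2 = {0, 1, 2, 3, 5}
Tree: B1–B2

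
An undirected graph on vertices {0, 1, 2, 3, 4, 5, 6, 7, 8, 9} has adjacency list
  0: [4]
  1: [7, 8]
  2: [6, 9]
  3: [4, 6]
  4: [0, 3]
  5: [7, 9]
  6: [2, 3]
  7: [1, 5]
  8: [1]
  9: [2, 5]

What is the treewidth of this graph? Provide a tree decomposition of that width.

Treewidth 1.
One such decomposition:
Bags: B1 = {0, 4}  B2 = {3, 4}  B3 = {3, 6}  B4 = {2, 6}  B5 = {2, 9}  B6 = {5, 9}  B7 = {5, 7}  B8 = {1, 7}  B9 = {1, 8}
Tree: B1–B2, B2–B3, B3–B4, B4–B5, B5–B6, B6–B7, B7–B8, B8–B9

The largest bag has 2 vertices, giving width 1; this decomposition certifies tw(G) ≤ 1. Since G has at least one edge (e.g. 0–4), it is not an edgeless graph, so tw(G) ≥ 1. The upper and lower bounds meet at 1, so that is the treewidth.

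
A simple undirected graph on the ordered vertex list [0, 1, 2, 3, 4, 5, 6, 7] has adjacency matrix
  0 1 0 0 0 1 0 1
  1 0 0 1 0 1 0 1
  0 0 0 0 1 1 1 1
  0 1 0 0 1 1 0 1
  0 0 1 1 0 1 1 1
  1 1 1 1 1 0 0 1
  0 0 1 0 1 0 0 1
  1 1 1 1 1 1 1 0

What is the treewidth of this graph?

A width-3 tree decomposition is:
Bags: B1 = {0, 1, 5, 7}  B2 = {1, 3, 5, 7}  B3 = {3, 4, 5, 7}  B4 = {2, 4, 5, 7}  B5 = {2, 4, 6, 7}
Tree: B1–B2, B2–B3, B3–B4, B4–B5
Every bag has size at most 4, so the width is 4 − 1 = 3 and tw(G) ≤ 3. Conversely, {0, 1, 5, 7} is a clique of size 4, and the vertices of any clique must share a bag in every tree decomposition; so some bag has ≥ 4 vertices and tw(G) ≥ 3. The upper and lower bounds meet at 3, so that is the treewidth.

3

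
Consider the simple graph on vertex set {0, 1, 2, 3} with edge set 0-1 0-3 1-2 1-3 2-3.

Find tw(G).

2

A width-2 tree decomposition is:
Bags: B1 = {0, 1, 3}  B2 = {1, 2, 3}
Tree: B1–B2
Every bag has size at most 3, so the width is 3 − 1 = 2 and tw(G) ≤ 2. On the other hand G contains the 3-clique {0, 1, 3}. A clique must lie in a single bag of any decomposition, so no decomposition can have width below 2. Combining the bounds, tw(G) = 2.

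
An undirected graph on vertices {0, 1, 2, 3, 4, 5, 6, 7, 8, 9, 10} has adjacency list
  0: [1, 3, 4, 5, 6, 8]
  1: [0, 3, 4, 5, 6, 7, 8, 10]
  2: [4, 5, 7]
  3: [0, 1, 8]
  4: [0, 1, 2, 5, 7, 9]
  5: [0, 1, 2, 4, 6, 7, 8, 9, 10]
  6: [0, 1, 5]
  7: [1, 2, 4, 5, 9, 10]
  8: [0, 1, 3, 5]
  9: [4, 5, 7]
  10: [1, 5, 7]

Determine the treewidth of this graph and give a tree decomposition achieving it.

Each bag holds 4 vertices, so the decomposition has width 3, which upper-bounds the treewidth. On the other hand G contains the 4-clique {0, 1, 3, 8}. A clique must lie in a single bag of any decomposition, so no decomposition can have width below 3. Hence tw(G) = 3 exactly.

Treewidth 3.
One optimal decomposition is:
Bags: B1 = {0, 1, 5, 8}  B2 = {0, 1, 4, 5}  B3 = {1, 4, 5, 7}  B4 = {1, 5, 7, 10}  B5 = {2, 4, 5, 7}  B6 = {0, 1, 5, 6}  B7 = {4, 5, 7, 9}  B8 = {0, 1, 3, 8}
Tree: B1–B2, B2–B3, B3–B4, B3–B5, B2–B6, B3–B7, B1–B8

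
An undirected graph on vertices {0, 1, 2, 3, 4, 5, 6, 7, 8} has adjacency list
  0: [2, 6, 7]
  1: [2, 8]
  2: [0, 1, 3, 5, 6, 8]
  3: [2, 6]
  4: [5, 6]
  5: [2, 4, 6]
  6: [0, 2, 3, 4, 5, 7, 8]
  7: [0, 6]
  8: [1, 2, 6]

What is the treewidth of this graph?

2

A width-2 tree decomposition is:
Bags: B1 = {2, 6, 8}  B2 = {0, 2, 6}  B3 = {2, 5, 6}  B4 = {0, 6, 7}  B5 = {1, 2, 8}  B6 = {4, 5, 6}  B7 = {2, 3, 6}
Tree: B1–B2, B2–B3, B2–B4, B1–B5, B3–B6, B3–B7
The largest bag has 3 vertices, giving width 2; this decomposition certifies tw(G) ≤ 2. Conversely, {1, 2, 8} is a clique of size 3, and the vertices of any clique must share a bag in every tree decomposition; so some bag has ≥ 3 vertices and tw(G) ≥ 2. Combining the bounds, tw(G) = 2.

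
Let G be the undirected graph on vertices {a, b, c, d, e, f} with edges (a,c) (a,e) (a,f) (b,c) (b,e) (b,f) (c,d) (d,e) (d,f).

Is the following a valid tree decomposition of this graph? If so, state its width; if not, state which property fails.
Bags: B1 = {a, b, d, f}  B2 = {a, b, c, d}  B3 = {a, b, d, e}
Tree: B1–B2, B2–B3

Vertex coverage: the bags together contain {a, b, c, d, e, f}, the full vertex set. Edge coverage: each edge of G has both endpoints in at least one bag. Running intersection: for every vertex, the bags containing it form a connected subtree. All three properties hold, so this is a valid tree decomposition of width max|bag| − 1 = 3, and hence tw(G) ≤ 3.

Yes; width 3.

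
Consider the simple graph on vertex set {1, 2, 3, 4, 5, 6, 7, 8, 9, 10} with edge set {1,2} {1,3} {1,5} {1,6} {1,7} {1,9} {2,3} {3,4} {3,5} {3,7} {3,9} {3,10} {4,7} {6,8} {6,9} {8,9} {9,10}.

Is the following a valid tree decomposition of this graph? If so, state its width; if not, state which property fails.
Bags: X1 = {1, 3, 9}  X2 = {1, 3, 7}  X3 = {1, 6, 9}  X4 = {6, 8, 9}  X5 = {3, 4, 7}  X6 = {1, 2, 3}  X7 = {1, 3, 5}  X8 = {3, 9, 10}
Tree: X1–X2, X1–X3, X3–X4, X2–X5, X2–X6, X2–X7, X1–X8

Yes; width 2.

Every vertex of G appears in some bag (union = {1, 2, 3, 4, 5, 6, 7, 8, 9, 10}); every edge is covered by a bag; and for each vertex v the set of bags containing v is connected in the bag tree. The decomposition is therefore valid. The largest bag has 3 vertices, so the width is 2.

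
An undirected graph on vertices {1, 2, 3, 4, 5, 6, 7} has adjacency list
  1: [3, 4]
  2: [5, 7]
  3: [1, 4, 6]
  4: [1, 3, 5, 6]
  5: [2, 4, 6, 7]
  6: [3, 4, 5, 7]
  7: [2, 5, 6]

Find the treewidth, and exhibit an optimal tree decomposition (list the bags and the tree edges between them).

The largest bag has 3 vertices, giving width 2; this decomposition certifies tw(G) ≤ 2. For the lower bound, the 3 vertices {2, 5, 7} are pairwise adjacent, and any tree decomposition puts a clique entirely inside one bag — forcing width ≥ 2. Hence tw(G) = 2 exactly.

Treewidth 2.
Bags: B1 = {5, 6, 7}  B2 = {4, 5, 6}  B3 = {3, 4, 6}  B4 = {2, 5, 7}  B5 = {1, 3, 4}
Tree: B1–B2, B2–B3, B1–B4, B3–B5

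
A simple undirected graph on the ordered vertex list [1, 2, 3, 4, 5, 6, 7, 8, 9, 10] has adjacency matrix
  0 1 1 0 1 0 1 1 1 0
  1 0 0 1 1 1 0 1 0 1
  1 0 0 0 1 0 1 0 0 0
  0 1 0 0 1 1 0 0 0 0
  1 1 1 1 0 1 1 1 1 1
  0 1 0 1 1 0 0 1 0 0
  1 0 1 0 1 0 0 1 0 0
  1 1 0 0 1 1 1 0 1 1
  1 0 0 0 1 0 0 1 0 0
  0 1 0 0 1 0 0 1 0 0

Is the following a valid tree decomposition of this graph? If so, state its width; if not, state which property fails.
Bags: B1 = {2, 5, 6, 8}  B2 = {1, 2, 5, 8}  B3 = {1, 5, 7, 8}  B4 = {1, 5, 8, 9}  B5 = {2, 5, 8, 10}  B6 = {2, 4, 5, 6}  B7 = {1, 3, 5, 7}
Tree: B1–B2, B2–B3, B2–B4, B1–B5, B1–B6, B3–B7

Every vertex of G appears in some bag (union = {1, 2, 3, 4, 5, 6, 7, 8, 9, 10}); every edge is covered by a bag; and for each vertex v the set of bags containing v is connected in the bag tree. The decomposition is therefore valid. The largest bag has 4 vertices, so the width is 3.

Yes; width 3.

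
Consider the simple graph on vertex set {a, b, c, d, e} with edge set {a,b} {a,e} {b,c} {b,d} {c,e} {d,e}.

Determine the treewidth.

A width-2 tree decomposition is:
Bags: B1 = {a, b, e}  B2 = {b, d, e}  B3 = {b, c, e}
Tree: B1–B2, B2–B3
The largest bag has 3 vertices, giving width 2; this decomposition certifies tw(G) ≤ 2. Since e–a–b–d–e is a cycle in G, G is not acyclic. Forests are exactly the graphs of treewidth ≤ 1, so tw(G) ≥ 2. Therefore the treewidth is 2.

2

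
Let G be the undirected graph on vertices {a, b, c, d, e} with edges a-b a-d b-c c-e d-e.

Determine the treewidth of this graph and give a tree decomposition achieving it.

Treewidth 2.
One such decomposition:
Bags: B1 = {a, d, e}  B2 = {a, c, e}  B3 = {a, b, c}
Tree: B1–B2, B2–B3

The largest bag has 3 vertices, giving width 2; this decomposition certifies tw(G) ≤ 2. For the lower bound, G contains the cycle a–d–e–c–b–a, so G is not a forest; only forests have treewidth ≤ 1, hence tw(G) ≥ 2. The upper and lower bounds meet at 2, so that is the treewidth.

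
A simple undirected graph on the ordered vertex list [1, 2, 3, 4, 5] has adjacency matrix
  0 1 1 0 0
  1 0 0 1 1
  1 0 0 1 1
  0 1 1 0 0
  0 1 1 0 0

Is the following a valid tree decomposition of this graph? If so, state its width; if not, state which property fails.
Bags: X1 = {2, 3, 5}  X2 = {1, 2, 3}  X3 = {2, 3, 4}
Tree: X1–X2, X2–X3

Yes; width 2.

Checking the three conditions: (i) the bags cover all of {1, 2, 3, 4, 5}; (ii) for each edge, some bag contains both endpoints; (iii) the bags containing any fixed vertex form a subtree. All hold, so the decomposition is valid with width 3 − 1 = 2.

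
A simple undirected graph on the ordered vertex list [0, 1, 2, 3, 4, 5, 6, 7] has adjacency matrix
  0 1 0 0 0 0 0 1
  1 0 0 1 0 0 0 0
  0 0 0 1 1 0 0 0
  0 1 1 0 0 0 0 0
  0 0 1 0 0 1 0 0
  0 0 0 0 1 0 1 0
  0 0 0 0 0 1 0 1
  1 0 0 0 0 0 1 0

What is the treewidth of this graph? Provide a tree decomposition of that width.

Each bag holds 3 vertices, so the decomposition has width 2, which upper-bounds the treewidth. Since 2–4–5–6–7–0–1–3–2 is a cycle in G, G is not acyclic. Forests are exactly the graphs of treewidth ≤ 1, so tw(G) ≥ 2. Therefore the treewidth is 2.

Treewidth 2.
Bags: B1 = {2, 4, 5}  B2 = {2, 5, 6}  B3 = {2, 6, 7}  B4 = {0, 2, 7}  B5 = {0, 1, 2}  B6 = {1, 2, 3}
Tree: B1–B2, B2–B3, B3–B4, B4–B5, B5–B6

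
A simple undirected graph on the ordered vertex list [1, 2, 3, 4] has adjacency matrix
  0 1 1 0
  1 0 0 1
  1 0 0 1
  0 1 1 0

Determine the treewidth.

A width-2 tree decomposition is:
Bags: B1 = {1, 3, 4}  B2 = {1, 2, 4}
Tree: B1–B2
Every bag has size at most 3, so the width is 3 − 1 = 2 and tw(G) ≤ 2. For the lower bound, G contains the cycle 1–3–4–2–1, so G is not a forest; only forests have treewidth ≤ 1, hence tw(G) ≥ 2. Hence tw(G) = 2 exactly.

2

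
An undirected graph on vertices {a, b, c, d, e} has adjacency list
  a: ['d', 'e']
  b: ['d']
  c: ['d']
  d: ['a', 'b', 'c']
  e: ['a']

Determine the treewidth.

1

A width-1 tree decomposition is:
Bags: B1 = {a, e}  B2 = {a, d}  B3 = {b, d}  B4 = {c, d}
Tree: B1–B2, B2–B3, B2–B4
Every bag has size at most 2, so the width is 2 − 1 = 1 and tw(G) ≤ 1. G has an edge, so its treewidth is at least 1. Combining the bounds, tw(G) = 1.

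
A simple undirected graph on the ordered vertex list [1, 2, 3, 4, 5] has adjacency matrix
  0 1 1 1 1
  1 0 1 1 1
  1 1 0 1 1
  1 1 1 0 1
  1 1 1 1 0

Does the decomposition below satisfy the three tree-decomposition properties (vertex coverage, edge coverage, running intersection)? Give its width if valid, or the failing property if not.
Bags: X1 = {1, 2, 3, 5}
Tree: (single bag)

A tree decomposition must satisfy three properties: every vertex lies in some bag; for every edge, both endpoints lie together in some bag; and for every vertex, the bags containing it form a connected subtree. Here vertex 4 appears in no bag, so the decomposition is invalid.

No — vertex 4 appears in no bag.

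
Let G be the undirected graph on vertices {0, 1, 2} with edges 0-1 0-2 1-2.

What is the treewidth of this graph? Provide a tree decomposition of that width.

Treewidth 2.
Bags: B1 = {0, 1, 2}
Tree: (single bag)

With just one bag of size 3, the width is 3 − 1 = 2, so tw(G) ≤ 2. Conversely, {0, 1, 2} is a clique of size 3, and the vertices of any clique must share a bag in every tree decomposition; so some bag has ≥ 3 vertices and tw(G) ≥ 2. Combining the bounds, tw(G) = 2.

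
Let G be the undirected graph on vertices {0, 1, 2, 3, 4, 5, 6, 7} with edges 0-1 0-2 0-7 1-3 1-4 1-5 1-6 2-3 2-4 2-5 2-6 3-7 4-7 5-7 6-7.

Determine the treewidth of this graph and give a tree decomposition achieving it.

The largest bag has 4 vertices, giving width 3; this decomposition certifies tw(G) ≤ 3. For the lower bound: the 4 vertex sets {0,7}, {2,4}, {1}, {3} are disjoint, each induces a connected subgraph, and every pair is joined by at least one edge of G. Contracting each set to a single vertex therefore yields K_{4} as a minor, and since treewidth is minor-monotone, tw(G) ≥ tw(K_{4}) = 3. Combining the bounds, tw(G) = 3.

Treewidth 3.
One such decomposition:
Bags: B1 = {0, 1, 2, 7}  B2 = {1, 2, 4, 7}  B3 = {1, 2, 3, 7}  B4 = {1, 2, 5, 7}  B5 = {1, 2, 6, 7}
Tree: B1–B2, B2–B3, B3–B4, B4–B5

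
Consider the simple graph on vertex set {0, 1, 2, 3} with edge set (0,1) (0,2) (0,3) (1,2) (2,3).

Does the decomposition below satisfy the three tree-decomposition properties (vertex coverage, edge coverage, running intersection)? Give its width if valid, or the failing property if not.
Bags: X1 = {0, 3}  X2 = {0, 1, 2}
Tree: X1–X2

No — edge (2,3) lies in no bag.

A tree decomposition must satisfy three properties: every vertex lies in some bag; for every edge, both endpoints lie together in some bag; and for every vertex, the bags containing it form a connected subtree. Here edge (2,3) lies in no bag, so the decomposition is invalid.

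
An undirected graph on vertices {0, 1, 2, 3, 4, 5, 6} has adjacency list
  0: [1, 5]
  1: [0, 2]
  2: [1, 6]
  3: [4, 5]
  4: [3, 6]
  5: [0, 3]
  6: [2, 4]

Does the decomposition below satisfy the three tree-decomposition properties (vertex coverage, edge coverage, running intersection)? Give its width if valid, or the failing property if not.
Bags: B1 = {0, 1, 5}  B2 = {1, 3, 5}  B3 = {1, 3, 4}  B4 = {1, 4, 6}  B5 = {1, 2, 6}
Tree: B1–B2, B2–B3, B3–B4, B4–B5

Checking the three conditions: (i) the bags cover all of {0, 1, 2, 3, 4, 5, 6}; (ii) for each edge, some bag contains both endpoints; (iii) the bags containing any fixed vertex form a subtree. All hold, so the decomposition is valid with width 3 − 1 = 2.

Yes; width 2.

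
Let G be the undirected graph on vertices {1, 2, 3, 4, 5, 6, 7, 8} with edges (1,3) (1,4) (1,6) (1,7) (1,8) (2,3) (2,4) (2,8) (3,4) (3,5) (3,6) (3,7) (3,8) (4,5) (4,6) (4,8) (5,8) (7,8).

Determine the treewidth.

3

A width-3 tree decomposition is:
Bags: B1 = {1, 3, 4, 6}  B2 = {1, 3, 4, 8}  B3 = {1, 3, 7, 8}  B4 = {3, 4, 5, 8}  B5 = {2, 3, 4, 8}
Tree: B1–B2, B2–B3, B2–B4, B2–B5
The largest bag has 4 vertices, giving width 3; this decomposition certifies tw(G) ≤ 3. Conversely, {1, 3, 4, 8} is a clique of size 4, and the vertices of any clique must share a bag in every tree decomposition; so some bag has ≥ 4 vertices and tw(G) ≥ 3. Combining the bounds, tw(G) = 3.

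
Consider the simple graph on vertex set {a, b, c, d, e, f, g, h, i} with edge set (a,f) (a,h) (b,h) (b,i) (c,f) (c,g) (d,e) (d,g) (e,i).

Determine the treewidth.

A width-2 tree decomposition is:
Bags: B1 = {a, c, f}  B2 = {a, c, h}  B3 = {b, c, h}  B4 = {b, c, i}  B5 = {c, e, i}  B6 = {c, d, e}  B7 = {c, d, g}
Tree: B1–B2, B2–B3, B3–B4, B4–B5, B5–B6, B6–B7
Each bag holds 3 vertices, so the decomposition has width 2, which upper-bounds the treewidth. The edges c–f–a–h–b–i–e–d–g–c form a cycle, so G is not a tree and its treewidth is at least 2. Hence tw(G) = 2 exactly.

2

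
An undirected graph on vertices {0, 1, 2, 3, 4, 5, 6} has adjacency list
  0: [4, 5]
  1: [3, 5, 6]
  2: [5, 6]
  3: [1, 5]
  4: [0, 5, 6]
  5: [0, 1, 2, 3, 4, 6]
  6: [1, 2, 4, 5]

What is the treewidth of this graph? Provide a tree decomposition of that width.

The largest bag has 3 vertices, giving width 2; this decomposition certifies tw(G) ≤ 2. Conversely, {0, 4, 5} is a clique of size 3, and the vertices of any clique must share a bag in every tree decomposition; so some bag has ≥ 3 vertices and tw(G) ≥ 2. Therefore the treewidth is 2.

Treewidth 2.
One such decomposition:
Bags: B1 = {1, 3, 5}  B2 = {1, 5, 6}  B3 = {4, 5, 6}  B4 = {0, 4, 5}  B5 = {2, 5, 6}
Tree: B1–B2, B2–B3, B3–B4, B3–B5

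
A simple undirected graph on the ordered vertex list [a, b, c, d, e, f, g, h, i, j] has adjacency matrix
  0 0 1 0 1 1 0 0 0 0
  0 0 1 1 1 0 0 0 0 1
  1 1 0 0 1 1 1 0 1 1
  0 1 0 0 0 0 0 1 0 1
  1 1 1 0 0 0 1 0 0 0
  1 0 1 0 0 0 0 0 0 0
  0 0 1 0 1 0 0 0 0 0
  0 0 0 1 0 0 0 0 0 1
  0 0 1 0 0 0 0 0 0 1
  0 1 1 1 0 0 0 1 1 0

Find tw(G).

A width-2 tree decomposition is:
Bags: B1 = {c, e, g}  B2 = {b, c, e}  B3 = {a, c, e}  B4 = {b, c, j}  B5 = {b, d, j}  B6 = {c, i, j}  B7 = {a, c, f}  B8 = {d, h, j}
Tree: B1–B2, B1–B3, B2–B4, B4–B5, B4–B6, B3–B7, B5–B8
Every bag has size at most 3, so the width is 3 − 1 = 2 and tw(G) ≤ 2. On the other hand G contains the 3-clique {d, h, j}. A clique must lie in a single bag of any decomposition, so no decomposition can have width below 2. Combining the bounds, tw(G) = 2.

2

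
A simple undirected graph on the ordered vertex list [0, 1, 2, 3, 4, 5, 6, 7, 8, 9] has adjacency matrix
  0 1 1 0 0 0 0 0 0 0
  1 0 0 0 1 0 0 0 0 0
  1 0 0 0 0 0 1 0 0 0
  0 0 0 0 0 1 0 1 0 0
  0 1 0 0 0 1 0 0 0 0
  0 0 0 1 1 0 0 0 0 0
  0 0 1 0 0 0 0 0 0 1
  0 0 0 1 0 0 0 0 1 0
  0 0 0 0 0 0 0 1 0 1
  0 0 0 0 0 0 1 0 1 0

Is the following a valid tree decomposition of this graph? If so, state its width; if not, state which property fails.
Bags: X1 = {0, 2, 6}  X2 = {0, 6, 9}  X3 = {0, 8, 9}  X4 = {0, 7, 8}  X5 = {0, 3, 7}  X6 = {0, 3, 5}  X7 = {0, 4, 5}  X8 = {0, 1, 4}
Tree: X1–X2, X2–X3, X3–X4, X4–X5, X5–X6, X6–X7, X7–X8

Yes; width 2.

Checking the three conditions: (i) the bags cover all of {0, 1, 2, 3, 4, 5, 6, 7, 8, 9}; (ii) for each edge, some bag contains both endpoints; (iii) the bags containing any fixed vertex form a subtree. All hold, so the decomposition is valid with width 3 − 1 = 2.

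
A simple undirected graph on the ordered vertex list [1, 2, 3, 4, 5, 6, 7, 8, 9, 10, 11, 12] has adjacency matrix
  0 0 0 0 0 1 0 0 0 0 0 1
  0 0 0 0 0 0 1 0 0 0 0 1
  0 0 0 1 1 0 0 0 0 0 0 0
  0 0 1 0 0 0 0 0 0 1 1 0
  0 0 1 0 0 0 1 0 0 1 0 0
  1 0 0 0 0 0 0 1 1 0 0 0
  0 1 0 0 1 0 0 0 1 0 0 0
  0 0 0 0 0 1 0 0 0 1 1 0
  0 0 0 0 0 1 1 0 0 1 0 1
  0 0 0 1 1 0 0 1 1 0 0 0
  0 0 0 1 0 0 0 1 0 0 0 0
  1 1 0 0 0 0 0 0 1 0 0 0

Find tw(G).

3

A width-3 tree decomposition is:
Bags: B1 = {3, 4, 5, 11}  B2 = {4, 5, 10, 11}  B3 = {5, 8, 10, 11}  B4 = {5, 7, 8, 10}  B5 = {7, 8, 9, 10}  B6 = {6, 7, 8, 9}  B7 = {2, 6, 7, 9}  B8 = {2, 6, 9, 12}  B9 = {1, 2, 6, 12}
Tree: B1–B2, B2–B3, B3–B4, B4–B5, B5–B6, B6–B7, B7–B8, B8–B9
The largest bag has 4 vertices, giving width 3; this decomposition certifies tw(G) ≤ 3. For the lower bound: the 4 vertex sets {3,4,11}, {5}, {10}, {6,7,8,9} are disjoint, each induces a connected subgraph, and every pair is joined by at least one edge of G. Contracting each set to a single vertex therefore yields K_{4} as a minor, and since treewidth is minor-monotone, tw(G) ≥ tw(K_{4}) = 3. Combining the bounds, tw(G) = 3.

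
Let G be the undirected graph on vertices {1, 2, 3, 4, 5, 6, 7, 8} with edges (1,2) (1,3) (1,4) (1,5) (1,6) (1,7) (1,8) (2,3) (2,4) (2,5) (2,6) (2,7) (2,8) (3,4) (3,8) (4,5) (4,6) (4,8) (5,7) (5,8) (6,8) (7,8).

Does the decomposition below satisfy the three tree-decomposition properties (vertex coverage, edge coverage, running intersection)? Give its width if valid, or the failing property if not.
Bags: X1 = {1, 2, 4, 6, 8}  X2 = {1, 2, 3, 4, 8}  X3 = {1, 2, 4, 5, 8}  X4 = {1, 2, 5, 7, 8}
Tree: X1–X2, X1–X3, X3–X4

Every vertex of G appears in some bag (union = {1, 2, 3, 4, 5, 6, 7, 8}); every edge is covered by a bag; and for each vertex v the set of bags containing v is connected in the bag tree. The decomposition is therefore valid. The largest bag has 5 vertices, so the width is 4.

Yes; width 4.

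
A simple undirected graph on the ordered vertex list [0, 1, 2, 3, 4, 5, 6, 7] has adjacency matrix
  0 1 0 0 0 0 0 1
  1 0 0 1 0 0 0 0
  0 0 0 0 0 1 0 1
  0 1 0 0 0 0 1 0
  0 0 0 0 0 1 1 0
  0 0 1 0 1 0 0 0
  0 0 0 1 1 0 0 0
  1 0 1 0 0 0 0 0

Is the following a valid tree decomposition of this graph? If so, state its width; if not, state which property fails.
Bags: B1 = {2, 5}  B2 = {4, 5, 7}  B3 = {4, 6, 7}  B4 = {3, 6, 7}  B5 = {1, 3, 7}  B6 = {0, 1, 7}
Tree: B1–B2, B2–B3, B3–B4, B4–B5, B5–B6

A tree decomposition must satisfy three properties: every vertex lies in some bag; for every edge, both endpoints lie together in some bag; and for every vertex, the bags containing it form a connected subtree. Here edge (7,2) lies in no bag, so the decomposition is invalid.

No — edge (7,2) lies in no bag.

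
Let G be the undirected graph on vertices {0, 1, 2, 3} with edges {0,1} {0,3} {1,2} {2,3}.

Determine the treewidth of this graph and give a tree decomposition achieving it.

The largest bag has 3 vertices, giving width 2; this decomposition certifies tw(G) ≤ 2. The edges 2–3–0–1–2 form a cycle, so G is not a tree and its treewidth is at least 2. The upper and lower bounds meet at 2, so that is the treewidth.

Treewidth 2.
Bags: B1 = {0, 2, 3}  B2 = {0, 1, 2}
Tree: B1–B2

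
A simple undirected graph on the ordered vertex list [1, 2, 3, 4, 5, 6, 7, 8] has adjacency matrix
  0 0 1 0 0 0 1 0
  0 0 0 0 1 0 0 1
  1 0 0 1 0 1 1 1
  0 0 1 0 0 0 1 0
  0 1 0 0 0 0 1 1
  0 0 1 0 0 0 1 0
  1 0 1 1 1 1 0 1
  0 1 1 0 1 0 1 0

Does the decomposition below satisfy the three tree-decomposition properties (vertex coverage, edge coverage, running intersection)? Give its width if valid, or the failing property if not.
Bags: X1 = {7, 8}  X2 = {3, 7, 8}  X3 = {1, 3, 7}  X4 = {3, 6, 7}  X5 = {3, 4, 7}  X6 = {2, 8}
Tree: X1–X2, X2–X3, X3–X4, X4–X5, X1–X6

No — vertex 5 appears in no bag.

A tree decomposition must satisfy three properties: every vertex lies in some bag; for every edge, both endpoints lie together in some bag; and for every vertex, the bags containing it form a connected subtree. Here vertex 5 appears in no bag, so the decomposition is invalid.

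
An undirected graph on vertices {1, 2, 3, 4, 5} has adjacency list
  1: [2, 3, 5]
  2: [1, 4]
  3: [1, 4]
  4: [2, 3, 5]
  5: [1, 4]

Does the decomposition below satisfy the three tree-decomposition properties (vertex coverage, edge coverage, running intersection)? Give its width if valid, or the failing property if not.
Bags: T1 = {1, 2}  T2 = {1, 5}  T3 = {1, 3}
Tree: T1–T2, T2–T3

A tree decomposition must satisfy three properties: every vertex lies in some bag; for every edge, both endpoints lie together in some bag; and for every vertex, the bags containing it form a connected subtree. Here vertex 4 appears in no bag, so the decomposition is invalid.

No — vertex 4 appears in no bag.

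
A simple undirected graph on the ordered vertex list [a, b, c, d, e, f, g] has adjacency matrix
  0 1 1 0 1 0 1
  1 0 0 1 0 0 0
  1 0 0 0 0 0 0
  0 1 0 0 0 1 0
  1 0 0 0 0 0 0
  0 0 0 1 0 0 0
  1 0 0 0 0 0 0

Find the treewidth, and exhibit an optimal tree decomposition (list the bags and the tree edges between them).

Treewidth 1.
One optimal decomposition is:
Bags: B1 = {a, b}  B2 = {a, g}  B3 = {b, d}  B4 = {d, f}  B5 = {a, c}  B6 = {a, e}
Tree: B1–B2, B1–B3, B3–B4, B2–B5, B2–B6

The largest bag has 2 vertices, giving width 1; this decomposition certifies tw(G) ≤ 1. Any graph with an edge has treewidth ≥ 1, and G has the edge a–b. Hence tw(G) = 1 exactly.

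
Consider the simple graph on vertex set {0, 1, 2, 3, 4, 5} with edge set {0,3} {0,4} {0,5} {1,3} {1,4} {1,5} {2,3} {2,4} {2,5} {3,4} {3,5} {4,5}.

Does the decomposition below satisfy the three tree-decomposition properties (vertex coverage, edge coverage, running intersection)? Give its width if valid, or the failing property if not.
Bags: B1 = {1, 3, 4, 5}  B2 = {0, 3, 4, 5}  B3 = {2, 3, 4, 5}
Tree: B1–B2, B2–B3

Yes; width 3.

Checking the three conditions: (i) the bags cover all of {0, 1, 2, 3, 4, 5}; (ii) for each edge, some bag contains both endpoints; (iii) the bags containing any fixed vertex form a subtree. All hold, so the decomposition is valid with width 4 − 1 = 3.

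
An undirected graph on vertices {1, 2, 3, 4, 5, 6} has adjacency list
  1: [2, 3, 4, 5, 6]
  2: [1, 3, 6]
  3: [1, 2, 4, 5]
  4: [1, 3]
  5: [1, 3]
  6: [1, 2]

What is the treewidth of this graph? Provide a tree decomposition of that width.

The largest bag has 3 vertices, giving width 2; this decomposition certifies tw(G) ≤ 2. On the other hand G contains the 3-clique {1, 2, 3}. A clique must lie in a single bag of any decomposition, so no decomposition can have width below 2. Hence tw(G) = 2 exactly.

Treewidth 2.
Bags: B1 = {1, 2, 3}  B2 = {1, 3, 4}  B3 = {1, 2, 6}  B4 = {1, 3, 5}
Tree: B1–B2, B1–B3, B2–B4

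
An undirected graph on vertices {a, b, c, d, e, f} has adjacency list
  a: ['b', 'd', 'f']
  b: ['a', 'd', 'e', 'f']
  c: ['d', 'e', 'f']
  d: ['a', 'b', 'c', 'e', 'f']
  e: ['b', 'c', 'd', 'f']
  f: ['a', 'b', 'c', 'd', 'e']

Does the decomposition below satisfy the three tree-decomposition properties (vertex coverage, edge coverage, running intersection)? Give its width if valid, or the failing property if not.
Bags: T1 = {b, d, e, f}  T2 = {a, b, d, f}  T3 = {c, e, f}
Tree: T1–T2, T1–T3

No — edge (d,c) lies in no bag.

A tree decomposition must satisfy three properties: every vertex lies in some bag; for every edge, both endpoints lie together in some bag; and for every vertex, the bags containing it form a connected subtree. Here edge (d,c) lies in no bag, so the decomposition is invalid.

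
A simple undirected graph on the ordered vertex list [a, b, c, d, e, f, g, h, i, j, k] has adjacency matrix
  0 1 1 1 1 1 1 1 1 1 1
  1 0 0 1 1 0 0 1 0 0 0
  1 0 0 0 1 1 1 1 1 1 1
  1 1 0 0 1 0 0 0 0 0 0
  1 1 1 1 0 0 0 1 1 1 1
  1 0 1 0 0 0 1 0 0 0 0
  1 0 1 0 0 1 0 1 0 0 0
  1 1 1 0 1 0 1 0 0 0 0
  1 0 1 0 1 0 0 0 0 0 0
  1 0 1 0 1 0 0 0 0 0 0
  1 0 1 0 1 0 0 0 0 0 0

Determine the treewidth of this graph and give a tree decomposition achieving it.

The largest bag has 4 vertices, giving width 3; this decomposition certifies tw(G) ≤ 3. For the lower bound, the 4 vertices {a, b, d, e} are pairwise adjacent, and any tree decomposition puts a clique entirely inside one bag — forcing width ≥ 3. Therefore the treewidth is 3.

Treewidth 3.
Bags: B1 = {a, c, e, h}  B2 = {a, c, g, h}  B3 = {a, c, e, i}  B4 = {a, b, e, h}  B5 = {a, c, f, g}  B6 = {a, b, d, e}  B7 = {a, c, e, j}  B8 = {a, c, e, k}
Tree: B1–B2, B1–B3, B1–B4, B2–B5, B4–B6, B1–B7, B1–B8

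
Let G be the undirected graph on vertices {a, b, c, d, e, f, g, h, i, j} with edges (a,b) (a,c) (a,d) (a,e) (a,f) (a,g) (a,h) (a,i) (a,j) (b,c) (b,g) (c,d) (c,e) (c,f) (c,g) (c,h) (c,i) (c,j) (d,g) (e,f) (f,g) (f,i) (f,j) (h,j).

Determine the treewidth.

A width-3 tree decomposition is:
Bags: B1 = {a, c, f, g}  B2 = {a, c, f, j}  B3 = {a, c, h, j}  B4 = {a, c, e, f}  B5 = {a, c, f, i}  B6 = {a, b, c, g}  B7 = {a, c, d, g}
Tree: B1–B2, B2–B3, B1–B4, B1–B5, B1–B6, B1–B7
Each bag holds 4 vertices, so the decomposition has width 3, which upper-bounds the treewidth. For the lower bound, the 4 vertices {a, c, d, g} are pairwise adjacent, and any tree decomposition puts a clique entirely inside one bag — forcing width ≥ 3. Combining the bounds, tw(G) = 3.

3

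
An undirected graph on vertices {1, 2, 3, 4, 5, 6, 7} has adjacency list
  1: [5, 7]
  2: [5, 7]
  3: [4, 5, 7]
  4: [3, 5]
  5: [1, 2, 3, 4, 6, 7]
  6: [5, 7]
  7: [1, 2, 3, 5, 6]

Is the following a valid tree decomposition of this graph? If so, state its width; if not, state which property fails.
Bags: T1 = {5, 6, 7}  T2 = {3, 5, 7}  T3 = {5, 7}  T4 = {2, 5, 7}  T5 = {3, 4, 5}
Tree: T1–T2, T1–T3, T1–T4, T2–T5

A tree decomposition must satisfy three properties: every vertex lies in some bag; for every edge, both endpoints lie together in some bag; and for every vertex, the bags containing it form a connected subtree. Here vertex 1 appears in no bag, so the decomposition is invalid.

No — vertex 1 appears in no bag.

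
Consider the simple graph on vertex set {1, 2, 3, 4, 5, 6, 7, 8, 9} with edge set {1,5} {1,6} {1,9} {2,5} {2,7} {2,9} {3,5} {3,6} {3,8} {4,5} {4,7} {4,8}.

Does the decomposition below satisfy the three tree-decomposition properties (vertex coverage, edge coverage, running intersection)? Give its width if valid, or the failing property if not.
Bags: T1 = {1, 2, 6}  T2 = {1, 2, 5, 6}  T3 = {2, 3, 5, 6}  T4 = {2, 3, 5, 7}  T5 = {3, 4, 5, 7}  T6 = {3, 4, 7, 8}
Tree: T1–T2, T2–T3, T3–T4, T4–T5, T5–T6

No — vertex 9 appears in no bag.

A tree decomposition must satisfy three properties: every vertex lies in some bag; for every edge, both endpoints lie together in some bag; and for every vertex, the bags containing it form a connected subtree. Here vertex 9 appears in no bag, so the decomposition is invalid.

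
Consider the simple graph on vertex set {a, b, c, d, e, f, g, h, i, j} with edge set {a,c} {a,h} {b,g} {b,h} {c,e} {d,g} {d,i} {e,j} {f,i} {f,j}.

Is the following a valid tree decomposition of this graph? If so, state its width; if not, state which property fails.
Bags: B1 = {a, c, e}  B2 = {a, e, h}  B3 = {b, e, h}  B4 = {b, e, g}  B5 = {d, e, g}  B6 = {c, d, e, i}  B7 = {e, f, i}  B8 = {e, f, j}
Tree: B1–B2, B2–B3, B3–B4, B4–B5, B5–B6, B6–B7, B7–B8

No — bags containing vertex c are not connected in the tree.

A tree decomposition must satisfy three properties: every vertex lies in some bag; for every edge, both endpoints lie together in some bag; and for every vertex, the bags containing it form a connected subtree. Here bags containing vertex c are not connected in the tree, so the decomposition is invalid.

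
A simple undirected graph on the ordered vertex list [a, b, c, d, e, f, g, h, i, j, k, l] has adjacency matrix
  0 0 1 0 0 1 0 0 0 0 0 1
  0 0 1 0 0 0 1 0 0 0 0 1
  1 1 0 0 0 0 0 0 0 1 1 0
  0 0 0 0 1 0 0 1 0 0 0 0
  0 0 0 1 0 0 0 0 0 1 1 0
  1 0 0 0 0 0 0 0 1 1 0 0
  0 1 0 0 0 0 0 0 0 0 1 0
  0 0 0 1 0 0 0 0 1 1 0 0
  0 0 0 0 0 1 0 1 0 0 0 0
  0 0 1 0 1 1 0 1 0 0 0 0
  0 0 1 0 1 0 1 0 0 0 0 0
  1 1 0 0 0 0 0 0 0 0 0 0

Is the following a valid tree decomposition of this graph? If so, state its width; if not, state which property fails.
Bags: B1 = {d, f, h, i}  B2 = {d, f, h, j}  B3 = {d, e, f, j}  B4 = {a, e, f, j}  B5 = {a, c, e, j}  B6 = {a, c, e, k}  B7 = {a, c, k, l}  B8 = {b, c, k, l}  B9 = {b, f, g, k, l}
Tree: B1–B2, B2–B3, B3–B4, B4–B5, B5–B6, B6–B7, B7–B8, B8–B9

No — bags containing vertex f are not connected in the tree.

A tree decomposition must satisfy three properties: every vertex lies in some bag; for every edge, both endpoints lie together in some bag; and for every vertex, the bags containing it form a connected subtree. Here bags containing vertex f are not connected in the tree, so the decomposition is invalid.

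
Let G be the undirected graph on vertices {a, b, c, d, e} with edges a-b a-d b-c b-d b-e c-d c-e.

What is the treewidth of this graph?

A width-2 tree decomposition is:
Bags: B1 = {a, b, d}  B2 = {b, c, d}  B3 = {b, c, e}
Tree: B1–B2, B2–B3
Each bag holds 3 vertices, so the decomposition has width 2, which upper-bounds the treewidth. On the other hand G contains the 3-clique {b, c, d}. A clique must lie in a single bag of any decomposition, so no decomposition can have width below 2. Hence tw(G) = 2 exactly.

2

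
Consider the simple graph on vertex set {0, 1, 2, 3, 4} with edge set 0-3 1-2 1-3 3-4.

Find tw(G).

A width-1 tree decomposition is:
Bags: B1 = {1, 3}  B2 = {0, 3}  B3 = {1, 2}  B4 = {3, 4}
Tree: B1–B2, B1–B3, B1–B4
Each bag holds 2 vertices, so the decomposition has width 1, which upper-bounds the treewidth. G has an edge, so its treewidth is at least 1. Hence tw(G) = 1 exactly.

1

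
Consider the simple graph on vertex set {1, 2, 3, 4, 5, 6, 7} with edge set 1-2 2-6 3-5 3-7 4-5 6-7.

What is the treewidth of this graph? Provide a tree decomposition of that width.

Every bag has size at most 2, so the width is 2 − 1 = 1 and tw(G) ≤ 1. G has an edge, so its treewidth is at least 1. Hence tw(G) = 1 exactly.

Treewidth 1.
One optimal decomposition is:
Bags: B1 = {4, 5}  B2 = {3, 5}  B3 = {3, 7}  B4 = {6, 7}  B5 = {2, 6}  B6 = {1, 2}
Tree: B1–B2, B2–B3, B3–B4, B4–B5, B5–B6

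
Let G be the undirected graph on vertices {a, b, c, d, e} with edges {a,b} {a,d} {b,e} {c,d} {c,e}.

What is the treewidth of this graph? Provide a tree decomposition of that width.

Every bag has size at most 3, so the width is 3 − 1 = 2 and tw(G) ≤ 2. For the lower bound, G contains the cycle d–c–e–b–a–d, so G is not a forest; only forests have treewidth ≤ 1, hence tw(G) ≥ 2. Combining the bounds, tw(G) = 2.

Treewidth 2.
One optimal decomposition is:
Bags: B1 = {c, d, e}  B2 = {b, d, e}  B3 = {a, b, d}
Tree: B1–B2, B2–B3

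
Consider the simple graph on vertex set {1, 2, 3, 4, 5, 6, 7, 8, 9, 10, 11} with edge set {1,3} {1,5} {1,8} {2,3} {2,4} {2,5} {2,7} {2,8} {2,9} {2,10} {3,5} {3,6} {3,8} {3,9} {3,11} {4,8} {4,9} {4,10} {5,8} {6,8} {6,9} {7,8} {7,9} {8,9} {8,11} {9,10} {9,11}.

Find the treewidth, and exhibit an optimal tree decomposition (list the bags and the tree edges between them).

The largest bag has 4 vertices, giving width 3; this decomposition certifies tw(G) ≤ 3. Conversely, {1, 3, 5, 8} is a clique of size 4, and the vertices of any clique must share a bag in every tree decomposition; so some bag has ≥ 4 vertices and tw(G) ≥ 3. The upper and lower bounds meet at 3, so that is the treewidth.

Treewidth 3.
One such decomposition:
Bags: B1 = {2, 4, 8, 9}  B2 = {2, 3, 8, 9}  B3 = {2, 3, 5, 8}  B4 = {1, 3, 5, 8}  B5 = {2, 7, 8, 9}  B6 = {3, 8, 9, 11}  B7 = {2, 4, 9, 10}  B8 = {3, 6, 8, 9}
Tree: B1–B2, B2–B3, B3–B4, B1–B5, B2–B6, B1–B7, B6–B8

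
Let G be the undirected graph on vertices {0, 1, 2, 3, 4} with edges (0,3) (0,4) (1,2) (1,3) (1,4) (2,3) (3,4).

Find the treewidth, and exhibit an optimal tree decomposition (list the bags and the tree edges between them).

The largest bag has 3 vertices, giving width 2; this decomposition certifies tw(G) ≤ 2. Conversely, {0, 3, 4} is a clique of size 3, and the vertices of any clique must share a bag in every tree decomposition; so some bag has ≥ 3 vertices and tw(G) ≥ 2. The upper and lower bounds meet at 2, so that is the treewidth.

Treewidth 2.
Bags: B1 = {1, 2, 3}  B2 = {1, 3, 4}  B3 = {0, 3, 4}
Tree: B1–B2, B2–B3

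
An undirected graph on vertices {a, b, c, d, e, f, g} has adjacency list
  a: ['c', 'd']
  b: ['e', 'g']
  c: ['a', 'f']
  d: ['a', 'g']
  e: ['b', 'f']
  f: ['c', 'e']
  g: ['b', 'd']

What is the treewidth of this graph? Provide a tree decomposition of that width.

The largest bag has 3 vertices, giving width 2; this decomposition certifies tw(G) ≤ 2. The edges f–e–b–g–d–a–c–f form a cycle, so G is not a tree and its treewidth is at least 2. The upper and lower bounds meet at 2, so that is the treewidth.

Treewidth 2.
One optimal decomposition is:
Bags: B1 = {b, e, f}  B2 = {b, f, g}  B3 = {d, f, g}  B4 = {a, d, f}  B5 = {a, c, f}
Tree: B1–B2, B2–B3, B3–B4, B4–B5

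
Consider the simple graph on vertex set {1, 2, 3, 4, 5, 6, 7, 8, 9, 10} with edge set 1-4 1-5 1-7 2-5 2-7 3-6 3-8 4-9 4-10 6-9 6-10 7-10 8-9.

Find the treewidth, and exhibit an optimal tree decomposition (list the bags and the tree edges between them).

Treewidth 2.
Bags: B1 = {2, 5, 7}  B2 = {1, 5, 7}  B3 = {1, 7, 10}  B4 = {1, 4, 10}  B5 = {4, 6, 10}  B6 = {4, 6, 9}  B7 = {3, 6, 9}  B8 = {3, 8, 9}
Tree: B1–B2, B2–B3, B3–B4, B4–B5, B5–B6, B6–B7, B7–B8

Each bag holds 3 vertices, so the decomposition has width 2, which upper-bounds the treewidth. Since 2–5–1–7–2 is a cycle in G, G is not acyclic. Forests are exactly the graphs of treewidth ≤ 1, so tw(G) ≥ 2. Therefore the treewidth is 2.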